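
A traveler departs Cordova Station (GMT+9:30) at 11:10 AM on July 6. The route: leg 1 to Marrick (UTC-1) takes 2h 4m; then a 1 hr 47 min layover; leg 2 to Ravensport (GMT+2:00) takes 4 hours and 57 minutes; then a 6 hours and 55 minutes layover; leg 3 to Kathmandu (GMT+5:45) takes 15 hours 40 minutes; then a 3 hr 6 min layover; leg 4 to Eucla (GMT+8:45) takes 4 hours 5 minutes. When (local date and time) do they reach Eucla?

12:59 AM on Jul 8

Convert departure to UTC: 11:10 AM − 9:30 = 1:40 AM UTC on Jul 6.
Add 2 hours 4 minutes leg 1 → 3:44 AM UTC.
Add 1 hour 47 minutes layover in Marrick → 5:31 AM UTC.
Add 4 hours and 57 minutes leg 2 → 10:28 AM UTC.
Add 6 hours and 55 minutes layover in Ravensport → 5:23 PM UTC.
Add 15 hours and 40 minutes leg 3 → 9:03 AM UTC (Jul 7).
Add 3 hours and 6 minutes layover in Kathmandu → 12:09 PM UTC.
Add 4 hours and 5 minutes leg 4 → 4:14 PM UTC.
Eucla is UTC+8:45, so local arrival = 4:14 PM + 8:45 = 12:59 AM on Jul 8.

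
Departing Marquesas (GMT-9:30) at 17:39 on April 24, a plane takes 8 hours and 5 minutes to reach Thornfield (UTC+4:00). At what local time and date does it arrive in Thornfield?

15:14 on Apr 25

Convert departure to UTC: 17:39 + 9:30 = 03:09 UTC on Apr 25.
Add 8 hours 5 minutes travel time → 11:14 UTC.
Thornfield is UTC+4:00, so local arrival = 11:14 + 4:00 = 15:14 on Apr 25.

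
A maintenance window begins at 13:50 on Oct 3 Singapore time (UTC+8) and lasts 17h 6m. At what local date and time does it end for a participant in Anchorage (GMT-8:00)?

Convert start to UTC: 13:50 − 8:00 = 05:50 UTC on Oct 3.
Add 17 hours 6 minutes duration → 22:56 UTC.
Anchorage is UTC−8:00, so local end time = 22:56 − 8:00 = 14:56 on Oct 3.

14:56 on October 3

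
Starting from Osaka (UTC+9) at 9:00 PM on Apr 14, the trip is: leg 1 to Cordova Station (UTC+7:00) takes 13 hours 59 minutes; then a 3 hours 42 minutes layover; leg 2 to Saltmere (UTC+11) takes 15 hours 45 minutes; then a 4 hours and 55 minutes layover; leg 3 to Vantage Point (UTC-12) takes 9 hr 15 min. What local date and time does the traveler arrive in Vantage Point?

Convert departure to UTC: 9:00 PM − 9:00 = 12:00 PM UTC on Apr 14.
Add 13 hours 59 minutes leg 1 → 1:59 AM UTC (Apr 15).
Add 3 hours 42 minutes layover in Cordova Station → 5:41 AM UTC.
Add 15 hours and 45 minutes leg 2 → 9:26 PM UTC.
Add 4 hours and 55 minutes layover in Saltmere → 2:21 AM UTC (Apr 16).
Add 9 hours and 15 minutes leg 3 → 11:36 AM UTC.
Vantage Point is UTC−12:00, so local arrival = 11:36 AM − 12:00 = 11:36 PM on Apr 15.

11:36 PM on April 15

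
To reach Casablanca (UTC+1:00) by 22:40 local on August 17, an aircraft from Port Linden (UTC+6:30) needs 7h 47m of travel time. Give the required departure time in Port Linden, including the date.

Target arrival in UTC: 22:40 − 1:00 = 21:40 on Aug 17.
Subtract 7 hours 47 minutes → departure 13:53 UTC on Aug 17.
Port Linden is UTC+6:30: 13:53 + 6:30 = 20:23 on Aug 17.

20:23 on Aug 17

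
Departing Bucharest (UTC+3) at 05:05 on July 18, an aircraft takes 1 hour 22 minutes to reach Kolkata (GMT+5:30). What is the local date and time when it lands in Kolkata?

Convert departure to UTC: 05:05 − 3:00 = 02:05 UTC on Jul 18.
Add 1 hour 22 minutes travel time → 03:27 UTC.
Kolkata is UTC+5:30, so local arrival = 03:27 + 5:30 = 08:57 on Jul 18.

08:57 on Jul 18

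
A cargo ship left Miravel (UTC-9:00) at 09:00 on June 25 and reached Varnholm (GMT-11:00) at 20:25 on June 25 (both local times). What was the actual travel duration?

13 hours 25 minutes

Departure in UTC: 09:00 + 9:00 = 18:00 on Jun 25.
Arrival in UTC: 20:25 + 11:00 = 07:25 on Jun 26.
Elapsed = 07:25 − 18:00 (+1 day) = 13 hours 25 minutes.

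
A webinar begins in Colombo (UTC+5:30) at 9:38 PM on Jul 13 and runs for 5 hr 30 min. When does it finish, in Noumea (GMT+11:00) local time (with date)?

Convert start to UTC: 9:38 PM − 5:30 = 4:08 PM UTC on Jul 13.
Add 5 hours and 30 minutes duration → 9:38 PM UTC.
Noumea is UTC+11:00, so local end time = 9:38 PM + 11:00 = 8:38 AM on Jul 14.

8:38 AM on July 14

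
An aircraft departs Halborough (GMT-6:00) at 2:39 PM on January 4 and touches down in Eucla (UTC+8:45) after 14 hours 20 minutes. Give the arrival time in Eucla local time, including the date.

7:44 PM on January 5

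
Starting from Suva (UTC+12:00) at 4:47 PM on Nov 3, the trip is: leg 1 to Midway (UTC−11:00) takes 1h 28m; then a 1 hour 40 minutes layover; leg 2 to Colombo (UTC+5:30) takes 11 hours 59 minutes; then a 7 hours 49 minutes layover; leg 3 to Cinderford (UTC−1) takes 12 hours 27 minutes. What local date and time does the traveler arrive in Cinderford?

Convert departure to UTC: 4:47 PM − 12:00 = 4:47 AM UTC on Nov 3.
Add 1 hour 28 minutes leg 1 → 6:15 AM UTC.
Add 1 hour 40 minutes layover in Midway → 7:55 AM UTC.
Add 11 hours 59 minutes leg 2 → 7:54 PM UTC.
Add 7 hours and 49 minutes layover in Colombo → 3:43 AM UTC (Nov 4).
Add 12 hours 27 minutes leg 3 → 4:10 PM UTC.
Cinderford is UTC−1:00, so local arrival = 4:10 PM − 1:00 = 3:10 PM on Nov 4.

3:10 PM on Nov 4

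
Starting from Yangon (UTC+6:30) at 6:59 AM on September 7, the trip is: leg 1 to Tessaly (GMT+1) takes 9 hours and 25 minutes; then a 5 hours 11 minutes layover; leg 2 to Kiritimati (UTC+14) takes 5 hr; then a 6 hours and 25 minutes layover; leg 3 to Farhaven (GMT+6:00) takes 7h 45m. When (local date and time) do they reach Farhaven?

Convert departure to UTC: 6:59 AM − 6:30 = 12:29 AM UTC on Sep 7.
Add 9 hours and 25 minutes leg 1 → 9:54 AM UTC.
Add 5 hours and 11 minutes layover in Tessaly → 3:05 PM UTC.
Add 5 hours leg 2 → 8:05 PM UTC.
Add 6 hours and 25 minutes layover in Kiritimati → 2:30 AM UTC (Sep 8).
Add 7 hours and 45 minutes leg 3 → 10:15 AM UTC.
Farhaven is UTC+6:00, so local arrival = 10:15 AM + 6:00 = 4:15 PM on Sep 8.

4:15 PM on Sep 8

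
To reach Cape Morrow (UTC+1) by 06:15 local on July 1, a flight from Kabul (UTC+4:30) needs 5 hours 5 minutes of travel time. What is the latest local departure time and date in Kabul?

Target arrival in UTC: 06:15 − 1:00 = 05:15 on Jul 1.
Subtract 5 hours 5 minutes → departure 00:10 UTC on Jul 1.
Kabul is UTC+4:30: 00:10 + 4:30 = 04:40 on Jul 1.

04:40 on July 1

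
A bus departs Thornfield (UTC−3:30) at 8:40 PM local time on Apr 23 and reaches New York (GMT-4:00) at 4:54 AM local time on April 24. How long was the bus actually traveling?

Departure in UTC: 8:40 PM + 3:30 = 12:10 AM on Apr 24.
Arrival in UTC: 4:54 AM + 4:00 = 8:54 AM on Apr 24.
Elapsed = 8:54 AM − 12:10 AM = 8 hours 44 minutes.

8 hours 44 minutes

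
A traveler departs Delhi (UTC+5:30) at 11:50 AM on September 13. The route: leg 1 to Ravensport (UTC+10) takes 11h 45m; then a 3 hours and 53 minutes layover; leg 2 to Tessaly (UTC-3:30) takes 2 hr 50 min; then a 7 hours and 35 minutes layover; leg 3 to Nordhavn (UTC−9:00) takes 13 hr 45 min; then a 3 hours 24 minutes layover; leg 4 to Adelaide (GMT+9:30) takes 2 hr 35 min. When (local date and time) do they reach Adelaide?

1:37 PM on September 15

Convert departure to UTC: 11:50 AM − 5:30 = 6:20 AM UTC on Sep 13.
Add 11 hours and 45 minutes leg 1 → 6:05 PM UTC.
Add 3 hours 53 minutes layover in Ravensport → 9:58 PM UTC.
Add 2 hours and 50 minutes leg 2 → 12:48 AM UTC (Sep 14).
Add 7 hours 35 minutes layover in Tessaly → 8:23 AM UTC.
Add 13 hours 45 minutes leg 3 → 10:08 PM UTC.
Add 3 hours 24 minutes layover in Nordhavn → 1:32 AM UTC (Sep 15).
Add 2 hours and 35 minutes leg 4 → 4:07 AM UTC.
Adelaide is UTC+9:30, so local arrival = 4:07 AM + 9:30 = 1:37 PM on Sep 15.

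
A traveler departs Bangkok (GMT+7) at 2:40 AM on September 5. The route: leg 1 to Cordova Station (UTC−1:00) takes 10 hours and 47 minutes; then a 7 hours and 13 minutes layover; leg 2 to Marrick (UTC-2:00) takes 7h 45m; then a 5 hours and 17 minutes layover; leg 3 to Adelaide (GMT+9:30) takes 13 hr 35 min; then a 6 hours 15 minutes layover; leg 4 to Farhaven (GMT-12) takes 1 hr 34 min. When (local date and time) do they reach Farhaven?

Convert departure to UTC: 2:40 AM − 7:00 = 7:40 PM UTC on Sep 4.
Add 10 hours and 47 minutes leg 1 → 6:27 AM UTC (Sep 5).
Add 7 hours 13 minutes layover in Cordova Station → 1:40 PM UTC.
Add 7 hours 45 minutes leg 2 → 9:25 PM UTC.
Add 5 hours 17 minutes layover in Marrick → 2:42 AM UTC (Sep 6).
Add 13 hours 35 minutes leg 3 → 4:17 PM UTC.
Add 6 hours and 15 minutes layover in Adelaide → 10:32 PM UTC.
Add 1 hour and 34 minutes leg 4 → 12:06 AM UTC (Sep 7).
Farhaven is UTC−12:00, so local arrival = 12:06 AM − 12:00 = 12:06 PM on Sep 6.

12:06 PM on September 6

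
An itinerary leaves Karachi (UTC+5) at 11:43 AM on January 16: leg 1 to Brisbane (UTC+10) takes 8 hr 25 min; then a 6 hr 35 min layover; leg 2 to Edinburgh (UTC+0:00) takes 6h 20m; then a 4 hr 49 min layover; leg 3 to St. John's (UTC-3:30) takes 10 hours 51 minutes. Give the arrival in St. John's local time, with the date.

4:13 PM on January 17

Convert departure to UTC: 11:43 AM − 5:00 = 6:43 AM UTC on Jan 16.
Add 8 hours 25 minutes leg 1 → 3:08 PM UTC.
Add 6 hours and 35 minutes layover in Brisbane → 9:43 PM UTC.
Add 6 hours and 20 minutes leg 2 → 4:03 AM UTC (Jan 17).
Add 4 hours and 49 minutes layover in Edinburgh → 8:52 AM UTC.
Add 10 hours 51 minutes leg 3 → 7:43 PM UTC.
St. John's is UTC−3:30, so local arrival = 7:43 PM − 3:30 = 4:13 PM on Jan 17.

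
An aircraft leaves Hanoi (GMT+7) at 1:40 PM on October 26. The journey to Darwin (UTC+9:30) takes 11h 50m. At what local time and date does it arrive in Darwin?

4:00 AM on October 27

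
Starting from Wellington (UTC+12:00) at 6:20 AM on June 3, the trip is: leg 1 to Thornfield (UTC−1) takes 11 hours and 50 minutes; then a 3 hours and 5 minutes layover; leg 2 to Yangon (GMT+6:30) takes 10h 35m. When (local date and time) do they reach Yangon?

Convert departure to UTC: 6:20 AM − 12:00 = 6:20 PM UTC on Jun 2.
Add 11 hours 50 minutes leg 1 → 6:10 AM UTC (Jun 3).
Add 3 hours 5 minutes layover in Thornfield → 9:15 AM UTC.
Add 10 hours 35 minutes leg 2 → 7:50 PM UTC.
Yangon is UTC+6:30, so local arrival = 7:50 PM + 6:30 = 2:20 AM on Jun 4.

2:20 AM on Jun 4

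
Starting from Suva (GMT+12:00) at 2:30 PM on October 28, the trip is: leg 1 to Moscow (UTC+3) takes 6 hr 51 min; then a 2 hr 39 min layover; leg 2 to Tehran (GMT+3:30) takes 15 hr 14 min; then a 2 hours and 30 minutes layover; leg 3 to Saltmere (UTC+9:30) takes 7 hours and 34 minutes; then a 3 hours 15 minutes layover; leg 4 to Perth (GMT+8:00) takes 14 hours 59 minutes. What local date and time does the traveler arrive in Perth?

3:32 PM on October 30

Convert departure to UTC: 2:30 PM − 12:00 = 2:30 AM UTC on Oct 28.
Add 6 hours and 51 minutes leg 1 → 9:21 AM UTC.
Add 2 hours and 39 minutes layover in Moscow → 12:00 PM UTC.
Add 15 hours 14 minutes leg 2 → 3:14 AM UTC (Oct 29).
Add 2 hours and 30 minutes layover in Tehran → 5:44 AM UTC.
Add 7 hours and 34 minutes leg 3 → 1:18 PM UTC.
Add 3 hours 15 minutes layover in Saltmere → 4:33 PM UTC.
Add 14 hours 59 minutes leg 4 → 7:32 AM UTC (Oct 30).
Perth is UTC+8:00, so local arrival = 7:32 AM + 8:00 = 3:32 PM on Oct 30.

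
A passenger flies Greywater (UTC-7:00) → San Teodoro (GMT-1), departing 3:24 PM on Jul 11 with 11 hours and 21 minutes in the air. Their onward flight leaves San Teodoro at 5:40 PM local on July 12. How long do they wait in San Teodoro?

8 hours 55 minutes

Convert departure to UTC: 3:24 PM + 7:00 = 10:24 PM UTC on Jul 11.
Add 11 hours 21 minutes flight time → 9:45 AM UTC (Jul 12).
San Teodoro is UTC−1:00, so local arrival = 9:45 AM − 1:00 = 8:45 AM on Jul 12.
Layover = 5:40 PM − 8:45 AM = 8 hours 55 minutes.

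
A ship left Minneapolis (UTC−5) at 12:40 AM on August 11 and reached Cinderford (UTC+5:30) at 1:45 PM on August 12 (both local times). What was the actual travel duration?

26 hours 35 minutes

Departure in UTC: 12:40 AM + 5:00 = 5:40 AM on Aug 11.
Arrival in UTC: 1:45 PM − 5:30 = 8:15 AM on Aug 12.
Elapsed = 8:15 AM − 5:40 AM (+1 day) = 26 hours 35 minutes.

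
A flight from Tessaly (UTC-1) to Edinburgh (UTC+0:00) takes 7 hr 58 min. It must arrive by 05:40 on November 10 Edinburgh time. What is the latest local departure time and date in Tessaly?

Target arrival is already UTC: 05:40 on Nov 10.
Subtract 7 hours and 58 minutes → departure 21:42 UTC on Nov 9.
Tessaly is UTC−1:00: 21:42 − 1:00 = 20:42 on Nov 9.

20:42 on November 9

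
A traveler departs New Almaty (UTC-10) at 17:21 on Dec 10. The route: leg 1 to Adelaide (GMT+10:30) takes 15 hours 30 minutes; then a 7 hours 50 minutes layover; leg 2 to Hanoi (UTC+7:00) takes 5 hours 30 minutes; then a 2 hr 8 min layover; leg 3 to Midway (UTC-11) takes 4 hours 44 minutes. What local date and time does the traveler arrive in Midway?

Convert departure to UTC: 17:21 + 10:00 = 03:21 UTC on Dec 11.
Add 15 hours and 30 minutes leg 1 → 18:51 UTC.
Add 7 hours 50 minutes layover in Adelaide → 02:41 UTC (Dec 12).
Add 5 hours 30 minutes leg 2 → 08:11 UTC.
Add 2 hours and 8 minutes layover in Hanoi → 10:19 UTC.
Add 4 hours and 44 minutes leg 3 → 15:03 UTC.
Midway is UTC−11:00, so local arrival = 15:03 − 11:00 = 04:03 on Dec 12.

04:03 on December 12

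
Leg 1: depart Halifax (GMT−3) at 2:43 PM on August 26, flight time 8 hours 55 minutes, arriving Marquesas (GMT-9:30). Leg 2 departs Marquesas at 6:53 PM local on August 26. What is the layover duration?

Convert departure to UTC: 2:43 PM + 3:00 = 5:43 PM UTC on Aug 26.
Add 8 hours and 55 minutes flight time → 2:38 AM UTC (Aug 27).
Marquesas is UTC−9:30, so local arrival = 2:38 AM − 9:30 = 5:08 PM on Aug 26.
Layover = 6:53 PM − 5:08 PM = 1 hour 45 minutes.

1 hour 45 minutes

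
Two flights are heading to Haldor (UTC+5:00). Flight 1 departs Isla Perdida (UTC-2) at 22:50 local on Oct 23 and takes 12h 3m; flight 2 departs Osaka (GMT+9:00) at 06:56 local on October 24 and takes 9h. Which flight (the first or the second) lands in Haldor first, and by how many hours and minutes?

the second, by 5 hours 57 minutes

Flight 1 in UTC: 22:50 + 2:00 = 00:50 on Oct 24.
+12 hours 3 minutes → arrive 12:53 UTC on Oct 24.
Flight 2 in UTC: 06:56 − 9:00 = 21:56 on Oct 23.
+9 hours → arrive 06:56 UTC on Oct 24.
Flight 2 lands earlier by 5 hours 57 minutes.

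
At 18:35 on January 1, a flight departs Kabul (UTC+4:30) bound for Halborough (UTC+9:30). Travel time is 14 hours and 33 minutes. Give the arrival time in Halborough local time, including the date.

14:08 on January 2

Convert departure to UTC: 18:35 − 4:30 = 14:05 UTC on Jan 1.
Add 14 hours and 33 minutes travel time → 04:38 UTC (Jan 2).
Halborough is UTC+9:30, so local arrival = 04:38 + 9:30 = 14:08 on Jan 2.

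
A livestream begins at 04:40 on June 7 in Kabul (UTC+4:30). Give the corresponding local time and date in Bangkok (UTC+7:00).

07:10 on Jun 7

Bangkok is 2:30 ahead of Kabul.
Shift by the zone difference: 04:40 + 2:30 = 07:10 on Jun 7 in Bangkok.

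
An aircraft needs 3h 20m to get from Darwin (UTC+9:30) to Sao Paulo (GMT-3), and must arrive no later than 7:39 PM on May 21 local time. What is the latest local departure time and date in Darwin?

Target arrival in UTC: 7:39 PM + 3:00 = 10:39 PM on May 21.
Subtract 3 hours 20 minutes → departure 7:19 PM UTC on May 21.
Darwin is UTC+9:30: 7:19 PM + 9:30 = 4:49 AM on May 22.

4:49 AM on May 22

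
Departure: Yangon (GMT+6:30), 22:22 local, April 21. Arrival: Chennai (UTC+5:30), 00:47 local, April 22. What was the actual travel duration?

3 hours 25 minutes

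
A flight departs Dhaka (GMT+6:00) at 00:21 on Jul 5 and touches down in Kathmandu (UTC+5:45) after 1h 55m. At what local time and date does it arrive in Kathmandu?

02:01 on July 5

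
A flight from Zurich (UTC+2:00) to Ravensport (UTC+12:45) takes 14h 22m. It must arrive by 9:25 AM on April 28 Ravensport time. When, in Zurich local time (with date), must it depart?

8:18 AM on April 27

Target arrival in UTC: 9:25 AM − 12:45 = 8:40 PM on Apr 27.
Subtract 14 hours 22 minutes → departure 6:18 AM UTC on Apr 27.
Zurich is UTC+2:00: 6:18 AM + 2:00 = 8:18 AM on Apr 27.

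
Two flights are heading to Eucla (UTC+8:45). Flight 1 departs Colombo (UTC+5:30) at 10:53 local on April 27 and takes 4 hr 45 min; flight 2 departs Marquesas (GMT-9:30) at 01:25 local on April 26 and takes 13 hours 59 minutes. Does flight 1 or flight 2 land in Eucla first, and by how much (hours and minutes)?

Flight 1 in UTC: 10:53 − 5:30 = 05:23 on Apr 27.
+4 hours 45 minutes → arrive 10:08 UTC on Apr 27.
Flight 2 in UTC: 01:25 + 9:30 = 10:55 on Apr 26.
+13 hours and 59 minutes → arrive 00:54 UTC on Apr 27.
Flight 2 lands earlier by 9 hours 14 minutes.

the second, by 9 hours 14 minutes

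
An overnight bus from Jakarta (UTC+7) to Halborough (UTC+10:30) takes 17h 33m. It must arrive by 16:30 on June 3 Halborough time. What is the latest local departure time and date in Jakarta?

19:27 on June 2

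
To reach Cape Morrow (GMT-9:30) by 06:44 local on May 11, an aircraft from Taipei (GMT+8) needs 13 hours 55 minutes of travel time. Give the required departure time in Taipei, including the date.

10:19 on May 11

Target arrival in UTC: 06:44 + 9:30 = 16:14 on May 11.
Subtract 13 hours 55 minutes → departure 02:19 UTC on May 11.
Taipei is UTC+8:00: 02:19 + 8:00 = 10:19 on May 11.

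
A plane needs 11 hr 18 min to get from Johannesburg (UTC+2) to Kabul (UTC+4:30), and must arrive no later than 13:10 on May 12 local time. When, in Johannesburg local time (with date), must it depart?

Target arrival in UTC: 13:10 − 4:30 = 08:40 on May 12.
Subtract 11 hours 18 minutes → departure 21:22 UTC on May 11.
Johannesburg is UTC+2:00: 21:22 + 2:00 = 23:22 on May 11.

23:22 on May 11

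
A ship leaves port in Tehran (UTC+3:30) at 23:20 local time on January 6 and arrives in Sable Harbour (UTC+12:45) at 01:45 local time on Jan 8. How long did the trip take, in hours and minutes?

17 hours 10 minutes

Departure in UTC: 23:20 − 3:30 = 19:50 on Jan 6.
Arrival in UTC: 01:45 − 12:45 = 13:00 on Jan 7.
Elapsed = 13:00 − 19:50 (+1 day) = 17 hours 10 minutes.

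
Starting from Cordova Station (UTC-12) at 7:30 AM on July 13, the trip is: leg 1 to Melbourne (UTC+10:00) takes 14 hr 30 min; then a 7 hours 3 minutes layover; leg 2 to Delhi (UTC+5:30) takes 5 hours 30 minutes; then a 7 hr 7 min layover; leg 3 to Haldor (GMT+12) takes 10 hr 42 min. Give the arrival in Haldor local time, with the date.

Convert departure to UTC: 7:30 AM + 12:00 = 7:30 PM UTC on Jul 13.
Add 14 hours 30 minutes leg 1 → 10:00 AM UTC (Jul 14).
Add 7 hours and 3 minutes layover in Melbourne → 5:03 PM UTC.
Add 5 hours 30 minutes leg 2 → 10:33 PM UTC.
Add 7 hours 7 minutes layover in Delhi → 5:40 AM UTC (Jul 15).
Add 10 hours 42 minutes leg 3 → 4:22 PM UTC.
Haldor is UTC+12:00, so local arrival = 4:22 PM + 12:00 = 4:22 AM on Jul 16.

4:22 AM on Jul 16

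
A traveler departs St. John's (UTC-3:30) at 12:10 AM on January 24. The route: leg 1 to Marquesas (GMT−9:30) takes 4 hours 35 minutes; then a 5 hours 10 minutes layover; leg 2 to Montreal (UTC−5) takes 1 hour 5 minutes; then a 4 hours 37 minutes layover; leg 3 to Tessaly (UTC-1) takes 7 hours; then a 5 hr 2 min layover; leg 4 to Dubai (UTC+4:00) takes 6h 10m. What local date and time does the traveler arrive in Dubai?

5:19 PM on Jan 25

Convert departure to UTC: 12:10 AM + 3:30 = 3:40 AM UTC on Jan 24.
Add 4 hours and 35 minutes leg 1 → 8:15 AM UTC.
Add 5 hours 10 minutes layover in Marquesas → 1:25 PM UTC.
Add 1 hour 5 minutes leg 2 → 2:30 PM UTC.
Add 4 hours and 37 minutes layover in Montreal → 7:07 PM UTC.
Add 7 hours leg 3 → 2:07 AM UTC (Jan 25).
Add 5 hours 2 minutes layover in Tessaly → 7:09 AM UTC.
Add 6 hours 10 minutes leg 4 → 1:19 PM UTC.
Dubai is UTC+4:00, so local arrival = 1:19 PM + 4:00 = 5:19 PM on Jan 25.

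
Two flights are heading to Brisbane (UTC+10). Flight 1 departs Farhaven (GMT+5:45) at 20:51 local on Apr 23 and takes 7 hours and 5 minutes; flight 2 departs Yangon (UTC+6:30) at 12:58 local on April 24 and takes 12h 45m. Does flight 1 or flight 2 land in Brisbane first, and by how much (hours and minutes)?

the first, by 21 hours 2 minutes

Flight 1 in UTC: 20:51 − 5:45 = 15:06 on Apr 23.
+7 hours 5 minutes → arrive 22:11 UTC on Apr 23.
Flight 2 in UTC: 12:58 − 6:30 = 06:28 on Apr 24.
+12 hours and 45 minutes → arrive 19:13 UTC on Apr 24.
Flight 1 lands earlier by 21 hours 2 minutes.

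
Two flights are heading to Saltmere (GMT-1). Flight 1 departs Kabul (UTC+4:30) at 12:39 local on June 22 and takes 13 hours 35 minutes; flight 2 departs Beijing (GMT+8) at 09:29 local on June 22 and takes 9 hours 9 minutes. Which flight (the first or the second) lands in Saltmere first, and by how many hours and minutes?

Flight 1 in UTC: 12:39 − 4:30 = 08:09 on Jun 22.
+13 hours and 35 minutes → arrive 21:44 UTC on Jun 22.
Flight 2 in UTC: 09:29 − 8:00 = 01:29 on Jun 22.
+9 hours and 9 minutes → arrive 10:38 UTC on Jun 22.
Flight 2 lands earlier by 11 hours 6 minutes.

the second, by 11 hours 6 minutes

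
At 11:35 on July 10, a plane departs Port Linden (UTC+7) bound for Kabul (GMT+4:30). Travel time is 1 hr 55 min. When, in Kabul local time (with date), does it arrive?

Convert departure to UTC: 11:35 − 7:00 = 04:35 UTC on Jul 10.
Add 1 hour 55 minutes travel time → 06:30 UTC.
Kabul is UTC+4:30, so local arrival = 06:30 + 4:30 = 11:00 on Jul 10.

11:00 on July 10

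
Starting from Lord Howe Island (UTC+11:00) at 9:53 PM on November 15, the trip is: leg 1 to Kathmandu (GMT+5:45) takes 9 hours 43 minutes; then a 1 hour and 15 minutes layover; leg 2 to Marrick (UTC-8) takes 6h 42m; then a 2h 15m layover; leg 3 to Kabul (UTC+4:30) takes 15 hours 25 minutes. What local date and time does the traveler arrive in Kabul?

2:43 AM on Nov 17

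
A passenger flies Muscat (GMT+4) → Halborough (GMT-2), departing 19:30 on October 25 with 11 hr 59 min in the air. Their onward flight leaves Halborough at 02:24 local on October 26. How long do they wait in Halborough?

Convert departure to UTC: 19:30 − 4:00 = 15:30 UTC on Oct 25.
Add 11 hours and 59 minutes flight time → 03:29 UTC (Oct 26).
Halborough is UTC−2:00, so local arrival = 03:29 − 2:00 = 01:29 on Oct 26.
Layover = 02:24 − 01:29 = 55 minutes.

55 minutes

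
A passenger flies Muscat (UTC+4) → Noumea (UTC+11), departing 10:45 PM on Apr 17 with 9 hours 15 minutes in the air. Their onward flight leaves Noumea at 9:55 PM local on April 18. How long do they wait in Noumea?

Convert departure to UTC: 10:45 PM − 4:00 = 6:45 PM UTC on Apr 17.
Add 9 hours and 15 minutes flight time → 4:00 AM UTC (Apr 18).
Noumea is UTC+11:00, so local arrival = 4:00 AM + 11:00 = 3:00 PM on Apr 18.
Layover = 9:55 PM − 3:00 PM = 6 hours 55 minutes.

6 hours 55 minutes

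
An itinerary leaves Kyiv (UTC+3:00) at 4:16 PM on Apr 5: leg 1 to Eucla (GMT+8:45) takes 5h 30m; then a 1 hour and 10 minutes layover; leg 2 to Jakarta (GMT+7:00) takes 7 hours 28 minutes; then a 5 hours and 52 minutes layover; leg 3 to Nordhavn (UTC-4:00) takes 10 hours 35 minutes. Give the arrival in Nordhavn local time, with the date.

3:51 PM on Apr 6

Convert departure to UTC: 4:16 PM − 3:00 = 1:16 PM UTC on Apr 5.
Add 5 hours and 30 minutes leg 1 → 6:46 PM UTC.
Add 1 hour 10 minutes layover in Eucla → 7:56 PM UTC.
Add 7 hours 28 minutes leg 2 → 3:24 AM UTC (Apr 6).
Add 5 hours and 52 minutes layover in Jakarta → 9:16 AM UTC.
Add 10 hours and 35 minutes leg 3 → 7:51 PM UTC.
Nordhavn is UTC−4:00, so local arrival = 7:51 PM − 4:00 = 3:51 PM on Apr 6.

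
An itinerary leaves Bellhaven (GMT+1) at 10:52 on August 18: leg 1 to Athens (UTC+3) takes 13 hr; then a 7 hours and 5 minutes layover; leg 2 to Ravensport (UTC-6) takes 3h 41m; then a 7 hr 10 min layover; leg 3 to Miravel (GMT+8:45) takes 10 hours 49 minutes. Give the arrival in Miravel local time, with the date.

12:22 on August 20

Convert departure to UTC: 10:52 − 1:00 = 09:52 UTC on Aug 18.
Add 13 hours leg 1 → 22:52 UTC.
Add 7 hours 5 minutes layover in Athens → 05:57 UTC (Aug 19).
Add 3 hours and 41 minutes leg 2 → 09:38 UTC.
Add 7 hours and 10 minutes layover in Ravensport → 16:48 UTC.
Add 10 hours and 49 minutes leg 3 → 03:37 UTC (Aug 20).
Miravel is UTC+8:45, so local arrival = 03:37 + 8:45 = 12:22 on Aug 20.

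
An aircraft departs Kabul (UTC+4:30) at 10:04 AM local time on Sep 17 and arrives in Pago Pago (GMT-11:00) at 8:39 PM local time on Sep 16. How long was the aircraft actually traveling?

2 hours 5 minutes

Departure in UTC: 10:04 AM − 4:30 = 5:34 AM on Sep 17.
Arrival in UTC: 8:39 PM + 11:00 = 7:39 AM on Sep 17.
Elapsed = 7:39 AM − 5:34 AM = 2 hours 5 minutes.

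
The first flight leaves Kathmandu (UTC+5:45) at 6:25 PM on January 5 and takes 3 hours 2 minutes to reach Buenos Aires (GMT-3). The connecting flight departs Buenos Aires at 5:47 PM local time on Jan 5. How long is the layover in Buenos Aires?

Convert departure to UTC: 6:25 PM − 5:45 = 12:40 PM UTC on Jan 5.
Add 3 hours 2 minutes flight time → 3:42 PM UTC.
Buenos Aires is UTC−3:00, so local arrival = 3:42 PM − 3:00 = 12:42 PM on Jan 5.
Layover = 5:47 PM − 12:42 PM = 5 hours 5 minutes.

5 hours 5 minutes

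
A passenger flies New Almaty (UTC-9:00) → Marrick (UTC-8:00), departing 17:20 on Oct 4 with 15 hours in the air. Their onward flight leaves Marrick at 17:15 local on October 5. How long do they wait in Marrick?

Convert departure to UTC: 17:20 + 9:00 = 02:20 UTC on Oct 5.
Add 15 hours flight time → 17:20 UTC.
Marrick is UTC−8:00, so local arrival = 17:20 − 8:00 = 09:20 on Oct 5.
Layover = 17:15 − 09:20 = 7 hours 55 minutes.

7 hours 55 minutes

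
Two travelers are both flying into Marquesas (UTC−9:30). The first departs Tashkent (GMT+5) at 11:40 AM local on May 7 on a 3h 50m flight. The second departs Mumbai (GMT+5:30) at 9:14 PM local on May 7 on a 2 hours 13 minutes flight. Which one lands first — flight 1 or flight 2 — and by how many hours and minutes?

Flight 1 in UTC: 11:40 AM − 5:00 = 6:40 AM on May 7.
+3 hours and 50 minutes → arrive 10:30 AM UTC on May 7.
Flight 2 in UTC: 9:14 PM − 5:30 = 3:44 PM on May 7.
+2 hours and 13 minutes → arrive 5:57 PM UTC on May 7.
Flight 1 lands earlier by 7 hours 27 minutes.

the first, by 7 hours 27 minutes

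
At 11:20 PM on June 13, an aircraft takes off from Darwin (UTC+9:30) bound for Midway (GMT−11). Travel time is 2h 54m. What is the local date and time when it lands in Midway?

5:44 AM on June 13

Convert departure to UTC: 11:20 PM − 9:30 = 1:50 PM UTC on Jun 13.
Add 2 hours 54 minutes travel time → 4:44 PM UTC.
Midway is UTC−11:00, so local arrival = 4:44 PM − 11:00 = 5:44 AM on Jun 13.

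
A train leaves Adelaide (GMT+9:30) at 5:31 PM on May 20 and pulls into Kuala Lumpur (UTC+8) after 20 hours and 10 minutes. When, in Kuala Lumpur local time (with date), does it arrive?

12:11 PM on May 21

Kuala Lumpur is 1:30 behind Adelaide.
After 20 hours and 10 minutes it is 1:41 PM (May 21) in Adelaide.
Shift by the zone difference: 1:41 PM − 1:30 = 12:11 PM on May 21 in Kuala Lumpur.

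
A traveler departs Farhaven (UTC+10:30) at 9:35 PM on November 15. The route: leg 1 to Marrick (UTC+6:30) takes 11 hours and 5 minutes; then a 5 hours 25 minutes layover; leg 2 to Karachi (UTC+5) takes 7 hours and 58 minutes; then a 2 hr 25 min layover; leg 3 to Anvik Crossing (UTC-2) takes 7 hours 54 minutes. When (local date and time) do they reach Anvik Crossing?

Convert departure to UTC: 9:35 PM − 10:30 = 11:05 AM UTC on Nov 15.
Add 11 hours and 5 minutes leg 1 → 10:10 PM UTC.
Add 5 hours 25 minutes layover in Marrick → 3:35 AM UTC (Nov 16).
Add 7 hours 58 minutes leg 2 → 11:33 AM UTC.
Add 2 hours 25 minutes layover in Karachi → 1:58 PM UTC.
Add 7 hours 54 minutes leg 3 → 9:52 PM UTC.
Anvik Crossing is UTC−2:00, so local arrival = 9:52 PM − 2:00 = 7:52 PM on Nov 16.

7:52 PM on Nov 16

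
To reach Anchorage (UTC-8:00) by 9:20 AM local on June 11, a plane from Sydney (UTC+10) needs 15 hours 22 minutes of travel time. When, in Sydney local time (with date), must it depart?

Target arrival in UTC: 9:20 AM + 8:00 = 5:20 PM on Jun 11.
Subtract 15 hours 22 minutes → departure 1:58 AM UTC on Jun 11.
Sydney is UTC+10:00: 1:58 AM + 10:00 = 11:58 AM on Jun 11.

11:58 AM on Jun 11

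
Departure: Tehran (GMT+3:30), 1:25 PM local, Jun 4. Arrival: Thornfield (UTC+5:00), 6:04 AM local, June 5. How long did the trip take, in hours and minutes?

15 hours 9 minutes

Departure in UTC: 1:25 PM − 3:30 = 9:55 AM on Jun 4.
Arrival in UTC: 6:04 AM − 5:00 = 1:04 AM on Jun 5.
Elapsed = 1:04 AM − 9:55 AM (+1 day) = 15 hours 9 minutes.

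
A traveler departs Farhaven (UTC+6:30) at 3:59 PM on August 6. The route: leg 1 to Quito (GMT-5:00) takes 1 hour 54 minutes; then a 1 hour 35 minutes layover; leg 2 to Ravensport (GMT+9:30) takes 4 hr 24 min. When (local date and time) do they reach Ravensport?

Convert departure to UTC: 3:59 PM − 6:30 = 9:29 AM UTC on Aug 6.
Add 1 hour 54 minutes leg 1 → 11:23 AM UTC.
Add 1 hour and 35 minutes layover in Quito → 12:58 PM UTC.
Add 4 hours 24 minutes leg 2 → 5:22 PM UTC.
Ravensport is UTC+9:30, so local arrival = 5:22 PM + 9:30 = 2:52 AM on Aug 7.

2:52 AM on August 7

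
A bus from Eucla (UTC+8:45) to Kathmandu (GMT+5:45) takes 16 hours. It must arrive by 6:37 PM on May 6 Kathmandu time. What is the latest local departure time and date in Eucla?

5:37 AM on May 6

Target arrival in UTC: 6:37 PM − 5:45 = 12:52 PM on May 6.
Subtract 16 hours → departure 8:52 PM UTC on May 5.
Eucla is UTC+8:45: 8:52 PM + 8:45 = 5:37 AM on May 6.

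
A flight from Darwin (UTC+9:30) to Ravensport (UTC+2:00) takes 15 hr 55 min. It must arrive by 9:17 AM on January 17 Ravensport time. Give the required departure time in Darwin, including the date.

12:52 AM on January 17

Target arrival in UTC: 9:17 AM − 2:00 = 7:17 AM on Jan 17.
Subtract 15 hours and 55 minutes → departure 3:22 PM UTC on Jan 16.
Darwin is UTC+9:30: 3:22 PM + 9:30 = 12:52 AM on Jan 17.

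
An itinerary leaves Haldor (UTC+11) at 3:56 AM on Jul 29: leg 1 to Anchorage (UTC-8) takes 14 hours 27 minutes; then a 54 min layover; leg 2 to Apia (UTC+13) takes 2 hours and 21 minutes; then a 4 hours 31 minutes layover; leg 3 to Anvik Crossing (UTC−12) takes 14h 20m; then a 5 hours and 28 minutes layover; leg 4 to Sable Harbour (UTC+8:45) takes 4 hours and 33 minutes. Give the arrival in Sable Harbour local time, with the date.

12:15 AM on July 31

Convert departure to UTC: 3:56 AM − 11:00 = 4:56 PM UTC on Jul 28.
Add 14 hours and 27 minutes leg 1 → 7:23 AM UTC (Jul 29).
Add 54 minutes layover in Anchorage → 8:17 AM UTC.
Add 2 hours and 21 minutes leg 2 → 10:38 AM UTC.
Add 4 hours 31 minutes layover in Apia → 3:09 PM UTC.
Add 14 hours and 20 minutes leg 3 → 5:29 AM UTC (Jul 30).
Add 5 hours and 28 minutes layover in Anvik Crossing → 10:57 AM UTC.
Add 4 hours and 33 minutes leg 4 → 3:30 PM UTC.
Sable Harbour is UTC+8:45, so local arrival = 3:30 PM + 8:45 = 12:15 AM on Jul 31.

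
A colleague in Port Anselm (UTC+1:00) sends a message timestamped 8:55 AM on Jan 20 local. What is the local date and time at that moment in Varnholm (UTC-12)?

7:55 PM on Jan 19

In UTC: 8:55 AM − 1:00 = 7:55 AM on Jan 20.
Varnholm is UTC−12:00: 7:55 AM − 12:00 = 7:55 PM on Jan 19.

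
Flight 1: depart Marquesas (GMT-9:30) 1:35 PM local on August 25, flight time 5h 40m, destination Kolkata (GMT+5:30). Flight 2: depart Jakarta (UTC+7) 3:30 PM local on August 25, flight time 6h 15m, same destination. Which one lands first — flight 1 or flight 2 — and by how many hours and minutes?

Flight 1 in UTC: 1:35 PM + 9:30 = 11:05 PM on Aug 25.
+5 hours 40 minutes → arrive 4:45 AM UTC on Aug 26.
Flight 2 in UTC: 3:30 PM − 7:00 = 8:30 AM on Aug 25.
+6 hours 15 minutes → arrive 2:45 PM UTC on Aug 25.
Flight 2 lands earlier by 14 hours.

the second, by 14 hours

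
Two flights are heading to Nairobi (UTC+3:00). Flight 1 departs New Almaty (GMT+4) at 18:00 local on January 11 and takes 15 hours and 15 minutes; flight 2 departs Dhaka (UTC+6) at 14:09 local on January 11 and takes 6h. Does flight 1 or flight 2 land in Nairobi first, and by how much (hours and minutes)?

the second, by 15 hours 6 minutes

Flight 1 in UTC: 18:00 − 4:00 = 14:00 on Jan 11.
+15 hours and 15 minutes → arrive 05:15 UTC on Jan 12.
Flight 2 in UTC: 14:09 − 6:00 = 08:09 on Jan 11.
+6 hours → arrive 14:09 UTC on Jan 11.
Flight 2 lands earlier by 15 hours 6 minutes.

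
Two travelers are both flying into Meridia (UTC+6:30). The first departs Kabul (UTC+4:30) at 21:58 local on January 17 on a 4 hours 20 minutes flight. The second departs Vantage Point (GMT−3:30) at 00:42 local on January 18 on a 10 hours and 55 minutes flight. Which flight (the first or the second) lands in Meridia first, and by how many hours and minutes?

Flight 1 in UTC: 21:58 − 4:30 = 17:28 on Jan 17.
+4 hours and 20 minutes → arrive 21:48 UTC on Jan 17.
Flight 2 in UTC: 00:42 + 3:30 = 04:12 on Jan 18.
+10 hours and 55 minutes → arrive 15:07 UTC on Jan 18.
Flight 1 lands earlier by 17 hours 19 minutes.

the first, by 17 hours 19 minutes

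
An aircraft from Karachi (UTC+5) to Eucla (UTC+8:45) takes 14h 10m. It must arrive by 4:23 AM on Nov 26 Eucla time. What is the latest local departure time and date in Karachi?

Target arrival in UTC: 4:23 AM − 8:45 = 7:38 PM on Nov 25.
Subtract 14 hours 10 minutes → departure 5:28 AM UTC on Nov 25.
Karachi is UTC+5:00: 5:28 AM + 5:00 = 10:28 AM on Nov 25.

10:28 AM on Nov 25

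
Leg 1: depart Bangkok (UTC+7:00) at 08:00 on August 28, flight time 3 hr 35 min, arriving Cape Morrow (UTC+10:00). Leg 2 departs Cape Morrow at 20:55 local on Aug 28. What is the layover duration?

6 hours 20 minutes

Convert departure to UTC: 08:00 − 7:00 = 01:00 UTC on Aug 28.
Add 3 hours 35 minutes flight time → 04:35 UTC.
Cape Morrow is UTC+10:00, so local arrival = 04:35 + 10:00 = 14:35 on Aug 28.
Layover = 20:55 − 14:35 = 6 hours 20 minutes.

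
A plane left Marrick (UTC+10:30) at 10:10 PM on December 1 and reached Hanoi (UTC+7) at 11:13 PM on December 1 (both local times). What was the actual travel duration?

Hanoi is 3:30 behind Marrick.
Clock-face elapsed time (ignoring zones) is 1 hour 3 minutes.
Actual elapsed = 1 hour 3 minutes + 3:30 = 4 hours 33 minutes.

4 hours 33 minutes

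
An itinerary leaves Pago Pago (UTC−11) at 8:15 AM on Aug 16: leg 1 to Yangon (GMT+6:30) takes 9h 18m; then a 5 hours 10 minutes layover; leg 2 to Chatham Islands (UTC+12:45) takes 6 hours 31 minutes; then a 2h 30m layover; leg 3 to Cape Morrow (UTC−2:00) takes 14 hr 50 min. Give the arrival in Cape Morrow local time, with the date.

7:34 AM on August 18

Convert departure to UTC: 8:15 AM + 11:00 = 7:15 PM UTC on Aug 16.
Add 9 hours 18 minutes leg 1 → 4:33 AM UTC (Aug 17).
Add 5 hours and 10 minutes layover in Yangon → 9:43 AM UTC.
Add 6 hours and 31 minutes leg 2 → 4:14 PM UTC.
Add 2 hours and 30 minutes layover in Chatham Islands → 6:44 PM UTC.
Add 14 hours 50 minutes leg 3 → 9:34 AM UTC (Aug 18).
Cape Morrow is UTC−2:00, so local arrival = 9:34 AM − 2:00 = 7:34 AM on Aug 18.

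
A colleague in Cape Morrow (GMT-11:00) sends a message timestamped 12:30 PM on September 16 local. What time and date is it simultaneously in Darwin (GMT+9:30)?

9:00 AM on September 17

Darwin is 20:30 ahead of Cape Morrow.
Shift by the zone difference: 12:30 PM + 20:30 = 9:00 AM on Sep 17 in Darwin.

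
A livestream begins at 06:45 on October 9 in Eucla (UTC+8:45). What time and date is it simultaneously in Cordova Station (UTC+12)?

In UTC: 06:45 − 8:45 = 22:00 on Oct 8.
Cordova Station is UTC+12:00: 22:00 + 12:00 = 10:00 on Oct 9.

10:00 on October 9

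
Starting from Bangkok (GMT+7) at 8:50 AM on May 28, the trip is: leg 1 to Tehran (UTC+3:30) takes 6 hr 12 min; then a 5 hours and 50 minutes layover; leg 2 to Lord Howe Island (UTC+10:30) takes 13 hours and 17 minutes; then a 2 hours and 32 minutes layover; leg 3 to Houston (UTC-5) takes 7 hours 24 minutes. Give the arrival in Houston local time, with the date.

Convert departure to UTC: 8:50 AM − 7:00 = 1:50 AM UTC on May 28.
Add 6 hours 12 minutes leg 1 → 8:02 AM UTC.
Add 5 hours and 50 minutes layover in Tehran → 1:52 PM UTC.
Add 13 hours and 17 minutes leg 2 → 3:09 AM UTC (May 29).
Add 2 hours 32 minutes layover in Lord Howe Island → 5:41 AM UTC.
Add 7 hours 24 minutes leg 3 → 1:05 PM UTC.
Houston is UTC−5:00, so local arrival = 1:05 PM − 5:00 = 8:05 AM on May 29.

8:05 AM on May 29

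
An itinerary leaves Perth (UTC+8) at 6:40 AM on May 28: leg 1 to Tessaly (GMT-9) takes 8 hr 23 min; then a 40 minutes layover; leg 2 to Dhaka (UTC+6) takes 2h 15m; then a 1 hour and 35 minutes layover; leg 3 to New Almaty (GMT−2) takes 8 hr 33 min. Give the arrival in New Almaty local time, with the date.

6:06 PM on May 28

Convert departure to UTC: 6:40 AM − 8:00 = 10:40 PM UTC on May 27.
Add 8 hours and 23 minutes leg 1 → 7:03 AM UTC (May 28).
Add 40 minutes layover in Tessaly → 7:43 AM UTC.
Add 2 hours and 15 minutes leg 2 → 9:58 AM UTC.
Add 1 hour and 35 minutes layover in Dhaka → 11:33 AM UTC.
Add 8 hours 33 minutes leg 3 → 8:06 PM UTC.
New Almaty is UTC−2:00, so local arrival = 8:06 PM − 2:00 = 6:06 PM on May 28.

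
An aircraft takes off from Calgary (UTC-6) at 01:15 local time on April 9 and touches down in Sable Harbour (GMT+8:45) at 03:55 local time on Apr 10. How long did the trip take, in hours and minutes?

11 hours 55 minutes

Departure in UTC: 01:15 + 6:00 = 07:15 on Apr 9.
Arrival in UTC: 03:55 − 8:45 = 19:10 on Apr 9.
Elapsed = 19:10 − 07:15 = 11 hours 55 minutes.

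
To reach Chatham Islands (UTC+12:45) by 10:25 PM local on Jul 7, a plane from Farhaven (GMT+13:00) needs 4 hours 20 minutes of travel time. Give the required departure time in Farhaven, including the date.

Target arrival in UTC: 10:25 PM − 12:45 = 9:40 AM on Jul 7.
Subtract 4 hours and 20 minutes → departure 5:20 AM UTC on Jul 7.
Farhaven is UTC+13:00: 5:20 AM + 13:00 = 6:20 PM on Jul 7.

6:20 PM on July 7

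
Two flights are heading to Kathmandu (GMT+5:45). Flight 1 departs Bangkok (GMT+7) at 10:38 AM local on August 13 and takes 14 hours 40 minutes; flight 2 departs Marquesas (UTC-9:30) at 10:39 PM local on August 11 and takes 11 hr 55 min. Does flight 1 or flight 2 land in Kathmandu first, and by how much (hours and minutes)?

Flight 1 in UTC: 10:38 AM − 7:00 = 3:38 AM on Aug 13.
+14 hours and 40 minutes → arrive 6:18 PM UTC on Aug 13.
Flight 2 in UTC: 10:39 PM + 9:30 = 8:09 AM on Aug 12.
+11 hours and 55 minutes → arrive 8:04 PM UTC on Aug 12.
Flight 2 lands earlier by 22 hours 14 minutes.

the second, by 22 hours 14 minutes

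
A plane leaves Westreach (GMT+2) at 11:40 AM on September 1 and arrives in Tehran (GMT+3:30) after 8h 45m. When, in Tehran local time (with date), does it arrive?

9:55 PM on Sep 1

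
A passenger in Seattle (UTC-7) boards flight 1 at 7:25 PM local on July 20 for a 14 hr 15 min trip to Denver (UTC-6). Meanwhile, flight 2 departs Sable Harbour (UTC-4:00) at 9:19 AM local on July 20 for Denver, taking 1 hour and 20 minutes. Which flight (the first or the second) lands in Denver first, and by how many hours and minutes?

Flight 1 in UTC: 7:25 PM + 7:00 = 2:25 AM on Jul 21.
+14 hours and 15 minutes → arrive 4:40 PM UTC on Jul 21.
Flight 2 in UTC: 9:19 AM + 4:00 = 1:19 PM on Jul 20.
+1 hour and 20 minutes → arrive 2:39 PM UTC on Jul 20.
Flight 2 lands earlier by 26 hours 1 minute.

the second, by 26 hours 1 minute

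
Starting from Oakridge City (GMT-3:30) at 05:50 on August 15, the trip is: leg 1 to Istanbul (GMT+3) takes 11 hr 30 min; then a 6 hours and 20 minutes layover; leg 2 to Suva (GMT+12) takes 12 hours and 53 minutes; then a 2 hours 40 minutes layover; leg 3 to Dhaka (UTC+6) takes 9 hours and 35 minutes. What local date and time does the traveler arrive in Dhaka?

Convert departure to UTC: 05:50 + 3:30 = 09:20 UTC on Aug 15.
Add 11 hours 30 minutes leg 1 → 20:50 UTC.
Add 6 hours 20 minutes layover in Istanbul → 03:10 UTC (Aug 16).
Add 12 hours 53 minutes leg 2 → 16:03 UTC.
Add 2 hours and 40 minutes layover in Suva → 18:43 UTC.
Add 9 hours 35 minutes leg 3 → 04:18 UTC (Aug 17).
Dhaka is UTC+6:00, so local arrival = 04:18 + 6:00 = 10:18 on Aug 17.

10:18 on August 17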